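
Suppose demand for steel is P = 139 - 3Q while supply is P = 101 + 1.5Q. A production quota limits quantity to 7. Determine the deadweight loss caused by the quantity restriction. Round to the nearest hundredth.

Unrestricted equilibrium: Q* = (139 - 101)/(3 + 1.5) = 8.4444.
At Q = 7 the demand price is 139 - 3(7) = 118 and the supply price is 101 + 1.5(7) = 111.5.
DWL = (1/2)(gap between curves at 7) x (Q* - 7) = (1/2)(6.5)(1.4444) = 4.6944.

4.69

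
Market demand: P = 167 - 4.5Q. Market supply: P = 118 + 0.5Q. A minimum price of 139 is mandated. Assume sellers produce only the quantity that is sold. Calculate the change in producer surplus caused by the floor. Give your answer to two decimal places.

96.98

Free-market equilibrium: 167 - 4.5Q = 118 + 0.5Q gives Q* = 9.8, P* = 122.9.
At the floor price 139, quantity demanded is (167 - 139)/4.5 = 6.2222; demand is the short side, so Q = 6.2222 trades at P = 139.
PS goes from (1/2)(9.8)(4.9) = 24.01 to 120.9877 (computed as (139 - 118)(6.2222) - (1/2)(0.5)(6.2222)^2), a change of 96.9777.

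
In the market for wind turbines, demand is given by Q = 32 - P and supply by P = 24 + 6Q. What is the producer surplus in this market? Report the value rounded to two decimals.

Rewriting demand in inverse form: P = 32 - Q.
Setting demand equal to supply, 8 = 7Q, so Q* = 1.1429 and P* = 30.8571.
The supply curve's price intercept is 24, so PS = (1/2)(Q*)(P* - 24) = (1/2)(1.1429)(6.8571) = 3.9184.

3.92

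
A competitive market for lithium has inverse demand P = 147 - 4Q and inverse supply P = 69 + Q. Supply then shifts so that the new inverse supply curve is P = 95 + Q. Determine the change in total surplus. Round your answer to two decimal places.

Initial equilibrium: Q_0 = 15.6, P_0 = 84.6; CS_0 = (1/2)(15.6)(62.4) = 486.72, PS_0 = (1/2)(15.6)(15.6) = 121.68.
New equilibrium: 147 - 4Q = 95 + Q gives Q_1 = 10.4, P_1 = 105.4; CS_1 = 216.32, PS_1 = 54.08.
Change in total surplus = (216.32 + 54.08) - (486.72 + 121.68) = -338.

-338.00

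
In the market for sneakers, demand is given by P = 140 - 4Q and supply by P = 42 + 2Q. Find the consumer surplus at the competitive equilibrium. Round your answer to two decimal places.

533.56

Setting demand equal to supply, 98 = 6Q, so Q* = 16.3333 and P* = 74.6667.
The demand choke price is 140, so CS = (1/2)(Q*)(140 - P*) = (1/2)(16.3333)(65.3333) = 533.5556.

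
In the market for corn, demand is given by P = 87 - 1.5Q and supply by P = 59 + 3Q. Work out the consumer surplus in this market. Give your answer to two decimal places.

29.04

Setting demand equal to supply, 28 = 4.5Q, so Q* = 6.2222 and P* = 77.6667.
The demand choke price is 87, so CS = (1/2)(Q*)(87 - P*) = (1/2)(6.2222)(9.3333) = 29.037.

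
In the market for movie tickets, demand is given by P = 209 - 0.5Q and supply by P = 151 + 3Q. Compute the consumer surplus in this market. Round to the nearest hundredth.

68.65

Setting demand equal to supply, 58 = 3.5Q, so Q* = 16.5714 and P* = 200.7143.
CS is the area between the demand curve and P* from 0 to Q*: (1/2)(16.5714)(8.2857) = 68.6531.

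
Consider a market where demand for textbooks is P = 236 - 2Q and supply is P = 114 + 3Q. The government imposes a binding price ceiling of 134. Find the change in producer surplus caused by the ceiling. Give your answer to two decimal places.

-826.37

Without the control, 236 - 2Q = 114 + 3Q so Q* = 24.4 and P* = 187.2.
At P = 134, sellers supply (134 - 114)/3 = 6.6667 while buyers want more, so the quantity traded is 6.6667 at price 134.
PS goes from (1/2)(24.4)(73.2) = 893.04 to 66.6667 (computed as (134 - 114)(6.6667) - (1/2)(3)(6.6667)^2), a change of -826.3733.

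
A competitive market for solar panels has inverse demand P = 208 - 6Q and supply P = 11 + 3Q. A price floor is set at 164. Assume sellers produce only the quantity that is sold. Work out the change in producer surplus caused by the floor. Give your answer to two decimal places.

322.65

Without the control, 208 - 6Q = 11 + 3Q so Q* = 21.8889 and P* = 76.6667.
At the floor price 164, quantity demanded is (208 - 164)/6 = 7.3333; demand is the short side, so Q = 7.3333 trades at P = 164.
PS goes from (1/2)(21.8889)(65.6667) = 718.6852 to 1041.3333 (computed as (164 - 11)(7.3333) - (1/2)(3)(7.3333)^2), a change of 322.6481.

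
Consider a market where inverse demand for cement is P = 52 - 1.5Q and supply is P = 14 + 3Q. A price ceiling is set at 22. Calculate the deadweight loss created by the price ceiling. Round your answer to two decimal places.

Free-market equilibrium: 52 - 1.5Q = 14 + 3Q gives Q* = 8.4444, P* = 39.3333.
At P = 22, sellers supply (22 - 14)/3 = 2.6667 while buyers want more, so the quantity traded is 2.6667 at price 22.
At Q = 2.6667 the demand price is 48 and the supply price is 22. Deadweight loss is the triangle between the curves from 2.6667 to 8.4444: (1/2)(48 - 22)(8.4444 - 2.6667) = 75.1111.

75.11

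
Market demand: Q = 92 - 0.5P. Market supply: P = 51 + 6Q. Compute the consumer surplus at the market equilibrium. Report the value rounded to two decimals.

276.39

Rewriting demand in inverse form: P = 184 - 2Q.
Equilibrium: 184 - 2Q = 51 + 6Q, so Q* = 16.625 and P* = 150.75.
The demand choke price is 184, so CS = (1/2)(Q*)(184 - P*) = (1/2)(16.625)(33.25) = 276.3906.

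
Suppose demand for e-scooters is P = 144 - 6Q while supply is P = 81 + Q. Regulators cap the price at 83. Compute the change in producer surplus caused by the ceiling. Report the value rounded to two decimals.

Without the control, 144 - 6Q = 81 + Q so Q* = 9 and P* = 90.
At P = 83, sellers supply (83 - 81)/1 = 2 while buyers want more, so the quantity traded is 2 at price 83.
PS goes from (1/2)(9)(9) = 40.5 to 2 (computed as (83 - 81)(2) - (1/2)(1)(2)^2), a change of -38.5.

-38.50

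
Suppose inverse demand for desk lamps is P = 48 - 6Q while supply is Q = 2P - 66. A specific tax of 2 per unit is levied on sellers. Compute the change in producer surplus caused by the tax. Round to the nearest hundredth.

Rewriting supply in inverse form: P = 33 + 0.5Q.
Pre-tax equilibrium: 48 - 6Q = 33 + 0.5Q gives Q* = 2.3077, P* = 34.1538.
A tax on sellers shifts supply up by 2: 48 - 6Q = 33 + 0.5Q + 2, so Q_t = 2. Buyers pay P_b = 36; sellers receive P_s = P_b - 2 = 34.
PS falls from (1/2)(2.3077)(1.1538) = 1.3314 to (1/2)(2)(1) = 1, a change of -0.3314.

-0.33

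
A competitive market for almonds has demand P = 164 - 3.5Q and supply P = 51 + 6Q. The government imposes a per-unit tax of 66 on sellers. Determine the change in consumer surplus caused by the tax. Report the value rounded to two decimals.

-204.76

Without the tax, 164 - 3.5Q = 51 + 6Q so Q* = 11.8947 and P* = 122.3684.
A tax on sellers shifts supply up by 66: 164 - 3.5Q = 51 + 6Q + 66, so Q_t = 4.9474. Buyers pay P_b = 146.6842; sellers receive P_s = P_b - 66 = 80.6842.
Consumers lose the trapezoid between P* and P_b out to Q_t plus the triangle from Q_t to Q*: change in CS = 42.8338 - 247.5983 = -204.7645.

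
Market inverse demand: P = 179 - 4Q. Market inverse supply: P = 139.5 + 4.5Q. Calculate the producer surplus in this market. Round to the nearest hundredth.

Set 179 - 4Q = 139.5 + 4.5Q, which gives 39.5 = 8.5Q, so Q* = 4.6471 and P* = 179 - 4(4.6471) = 160.4118.
PS is the area between P* and the supply curve from 0 to Q*: (1/2)(4.6471)(20.9118) = 48.5891.

48.59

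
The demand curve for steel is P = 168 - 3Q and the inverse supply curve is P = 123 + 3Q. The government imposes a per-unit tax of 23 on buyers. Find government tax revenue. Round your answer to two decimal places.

Pre-tax equilibrium: 168 - 3Q = 123 + 3Q gives Q* = 7.5, P* = 145.5.
With the tax, buyers' net willingness to pay falls by 23: (168 - 23) - 3Q = 123 + 3Q, so Q_t = 3.6667. Buyers pay P_b = 157; sellers receive P_s = P_b - 23 = 134.
Revenue is the tax times quantity traded: 23 x 3.6667 = 84.3333.

84.33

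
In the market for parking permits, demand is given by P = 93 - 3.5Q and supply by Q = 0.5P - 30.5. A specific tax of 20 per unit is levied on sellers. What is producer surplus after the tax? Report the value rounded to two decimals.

4.76

Rewriting supply in inverse form: P = 61 + 2Q.
Without the tax, 93 - 3.5Q = 61 + 2Q so Q* = 5.8182 and P* = 72.6364.
With the tax, sellers need 20 more per unit: 93 - 3.5Q = 61 + 2Q + 20, so Q_t = 2.1818. Buyers pay P_b = 85.3636; sellers receive P_s = P_b - 20 = 65.3636.
Producer surplus is the triangle above supply below P_s: (1/2)(2.1818)(65.3636 - 61) = 4.7603.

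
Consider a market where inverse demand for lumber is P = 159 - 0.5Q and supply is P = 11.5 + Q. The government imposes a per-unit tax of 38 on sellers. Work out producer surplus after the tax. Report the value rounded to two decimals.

Without the tax, 159 - 0.5Q = 11.5 + Q so Q* = 98.3333 and P* = 109.8333.
A tax on sellers shifts supply up by 38: 159 - 0.5Q = 11.5 + Q + 38, so Q_t = 73. Buyers pay P_b = 122.5; sellers receive P_s = P_b - 38 = 84.5.
PS = (1/2)(Q_t)(P_s - 11.5) = (1/2)(73)(73) = 2664.5.

2664.50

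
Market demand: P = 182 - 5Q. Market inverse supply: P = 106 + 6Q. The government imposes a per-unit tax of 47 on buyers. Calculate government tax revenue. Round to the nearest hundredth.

Without the tax, 182 - 5Q = 106 + 6Q so Q* = 6.9091 and P* = 147.4545.
A tax on buyers shifts demand down by 47: (182 - 47) - 5Q = 106 + 6Q, so Q_t = 2.6364. Buyers pay P_b = 168.8182; sellers receive P_s = P_b - 47 = 121.8182.
Revenue is the tax times quantity traded: 47 x 2.6364 = 123.9091.

123.91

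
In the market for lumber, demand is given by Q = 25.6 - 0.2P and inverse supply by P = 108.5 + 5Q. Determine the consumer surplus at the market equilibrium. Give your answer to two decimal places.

9.51

Rewriting demand in inverse form: P = 128 - 5Q.
Equilibrium: 128 - 5Q = 108.5 + 5Q, so Q* = 1.95 and P* = 118.25.
Consumer surplus is the triangle under demand above P*: (1/2)(1.95)(128 - 118.25) = (1/2)(1.95)(9.75) = 9.5062.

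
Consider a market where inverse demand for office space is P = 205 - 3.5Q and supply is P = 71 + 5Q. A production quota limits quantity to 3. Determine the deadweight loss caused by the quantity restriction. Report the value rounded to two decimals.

Without the quota, 205 - 3.5Q = 71 + 5Q gives Q* = 15.7647.
At Q = 3 the demand price is 205 - 3.5(3) = 194.5 and the supply price is 71 + 5(3) = 86.
Deadweight loss is the triangle between the curves from 3 to 15.7647: (1/2)(194.5 - 86)(15.7647 - 3) = 692.4853.

692.49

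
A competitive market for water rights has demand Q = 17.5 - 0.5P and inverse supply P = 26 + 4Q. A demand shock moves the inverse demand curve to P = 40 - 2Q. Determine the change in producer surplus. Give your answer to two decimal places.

6.39

Rewriting demand in inverse form: P = 35 - 2Q.
Initial equilibrium: Q_0 = 1.5, P_0 = 32; CS_0 = (1/2)(1.5)(3) = 2.25, PS_0 = (1/2)(1.5)(6) = 4.5.
New equilibrium: 40 - 2Q = 26 + 4Q gives Q_1 = 2.3333, P_1 = 35.3333; CS_1 = 5.4444, PS_1 = 10.8889.
Change in producer surplus = 10.8889 - 4.5 = 6.3889.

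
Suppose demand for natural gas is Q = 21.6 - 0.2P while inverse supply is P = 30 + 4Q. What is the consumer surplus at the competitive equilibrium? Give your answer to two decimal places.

Rewriting demand in inverse form: P = 108 - 5Q.
Setting demand equal to supply, 78 = 9Q, so Q* = 8.6667 and P* = 64.6667.
CS is the area between the demand curve and P* from 0 to Q*: (1/2)(8.6667)(43.3333) = 187.7778.

187.78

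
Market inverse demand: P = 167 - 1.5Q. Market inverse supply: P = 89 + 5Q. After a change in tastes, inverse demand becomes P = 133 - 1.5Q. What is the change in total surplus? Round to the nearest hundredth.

Initial equilibrium: Q_0 = 12, P_0 = 149; CS_0 = (1/2)(12)(18) = 108, PS_0 = (1/2)(12)(60) = 360.
New equilibrium: 133 - 1.5Q = 89 + 5Q gives Q_1 = 6.7692, P_1 = 122.8462; CS_1 = 34.3669, PS_1 = 114.5562.
Change in total surplus = (34.3669 + 114.5562) - (108 + 360) = -319.0769.

-319.08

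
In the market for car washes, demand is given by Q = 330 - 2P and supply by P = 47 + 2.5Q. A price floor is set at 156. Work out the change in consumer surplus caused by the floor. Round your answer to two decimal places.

-305.78

Rewriting demand in inverse form: P = 165 - 0.5Q.
Without the control, 165 - 0.5Q = 47 + 2.5Q so Q* = 39.3333 and P* = 145.3333.
At the floor price 156, quantity demanded is (165 - 156)/0.5 = 18; demand is the short side, so Q = 18 trades at P = 156.
CS goes from (1/2)(39.3333)(19.6667) = 386.7778 to 81 (computed as (165 - 156)(18) - (1/2)(0.5)(18)^2), a change of -305.7778.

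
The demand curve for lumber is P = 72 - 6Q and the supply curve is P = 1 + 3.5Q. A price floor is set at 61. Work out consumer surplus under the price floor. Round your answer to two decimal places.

10.08

Free-market equilibrium: 72 - 6Q = 1 + 3.5Q gives Q* = 7.4737, P* = 27.1579.
At P = 61, buyers demand (72 - 61)/6 = 1.8333 while sellers would supply more, so the quantity traded is 1.8333 at price 61.
CS is the triangle under demand above 61: (1/2)(1.8333)(72 - 61) = 10.0833.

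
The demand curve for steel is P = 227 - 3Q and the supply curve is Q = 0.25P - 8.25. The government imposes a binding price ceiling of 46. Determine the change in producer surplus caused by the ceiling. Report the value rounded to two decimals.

-1515.04

Rewriting supply in inverse form: P = 33 + 4Q.
Free-market equilibrium: 227 - 3Q = 33 + 4Q gives Q* = 27.7143, P* = 143.8571.
At P = 46, sellers supply (46 - 33)/4 = 3.25 while buyers want more, so the quantity traded is 3.25 at price 46.
PS goes from (1/2)(27.7143)(110.8571) = 1536.1633 to 21.125 (computed as (46 - 33)(3.25) - (1/2)(4)(3.25)^2), a change of -1515.0383.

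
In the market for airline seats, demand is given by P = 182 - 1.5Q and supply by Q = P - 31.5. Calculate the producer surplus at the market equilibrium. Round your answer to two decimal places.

Rewriting supply in inverse form: P = 31.5 + Q.
Set 182 - 1.5Q = 31.5 + Q, which gives 150.5 = 2.5Q, so Q* = 60.2 and P* = 182 - 1.5(60.2) = 91.7.
The supply curve's price intercept is 31.5, so PS = (1/2)(Q*)(P* - 31.5) = (1/2)(60.2)(60.2) = 1812.02.

1812.02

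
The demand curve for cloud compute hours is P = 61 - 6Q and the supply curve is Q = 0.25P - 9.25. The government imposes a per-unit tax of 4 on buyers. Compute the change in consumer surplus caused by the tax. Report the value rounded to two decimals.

Rewriting supply in inverse form: P = 37 + 4Q.
Without the tax, 61 - 6Q = 37 + 4Q so Q* = 2.4 and P* = 46.6.
With the tax, buyers' net willingness to pay falls by 4: (61 - 4) - 6Q = 37 + 4Q, so Q_t = 2. Buyers pay P_b = 49; sellers receive P_s = P_b - 4 = 45.
Consumers lose the trapezoid between P* and P_b out to Q_t plus the triangle from Q_t to Q*: change in CS = 12 - 17.28 = -5.28.

-5.28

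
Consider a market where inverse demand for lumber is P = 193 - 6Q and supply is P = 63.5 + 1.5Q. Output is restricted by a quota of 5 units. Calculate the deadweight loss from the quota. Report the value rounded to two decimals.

Unrestricted equilibrium: Q* = (193 - 63.5)/(6 + 1.5) = 17.2667.
At Q = 5 the demand price is 193 - 6(5) = 163 and the supply price is 63.5 + 1.5(5) = 71.
Deadweight loss is the triangle between the curves from 5 to 17.2667: (1/2)(163 - 71)(17.2667 - 5) = 564.2667.

564.27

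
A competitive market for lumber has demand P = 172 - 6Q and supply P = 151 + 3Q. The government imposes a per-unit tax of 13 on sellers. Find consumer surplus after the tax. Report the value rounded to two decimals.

2.37

Pre-tax equilibrium: 172 - 6Q = 151 + 3Q gives Q* = 2.3333, P* = 158.
With the tax, sellers need 13 more per unit: 172 - 6Q = 151 + 3Q + 13, so Q_t = 0.8889. Buyers pay P_b = 166.6667; sellers receive P_s = P_b - 13 = 153.6667.
CS = (1/2)(Q_t)(172 - P_b) = (1/2)(0.8889)(5.3333) = 2.3704.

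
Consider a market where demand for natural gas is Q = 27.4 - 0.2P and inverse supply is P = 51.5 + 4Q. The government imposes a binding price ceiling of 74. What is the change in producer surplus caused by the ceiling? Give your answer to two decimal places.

Rewriting demand in inverse form: P = 137 - 5Q.
Without the control, 137 - 5Q = 51.5 + 4Q so Q* = 9.5 and P* = 89.5.
At P = 74, sellers supply (74 - 51.5)/4 = 5.625 while buyers want more, so the quantity traded is 5.625 at price 74.
PS goes from (1/2)(9.5)(38) = 180.5 to 63.2812 (computed as (74 - 51.5)(5.625) - (1/2)(4)(5.625)^2), a change of -117.2188.

-117.22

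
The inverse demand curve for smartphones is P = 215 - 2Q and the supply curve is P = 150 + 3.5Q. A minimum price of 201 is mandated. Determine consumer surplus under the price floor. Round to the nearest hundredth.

Free-market equilibrium: 215 - 2Q = 150 + 3.5Q gives Q* = 11.8182, P* = 191.3636.
At the floor price 201, quantity demanded is (215 - 201)/2 = 7; demand is the short side, so Q = 7 trades at P = 201.
CS is the triangle under demand above 201: (1/2)(7)(215 - 201) = 49.

49.00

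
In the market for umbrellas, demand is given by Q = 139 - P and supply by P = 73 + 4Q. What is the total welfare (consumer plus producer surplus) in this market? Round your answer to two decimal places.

Rewriting demand in inverse form: P = 139 - Q.
Equilibrium: 139 - Q = 73 + 4Q, so Q* = 13.2 and P* = 125.8.
Total surplus is the full triangle between the curves from 0 to Q*: (1/2)(13.2)(139 - 73) = 435.6.

435.60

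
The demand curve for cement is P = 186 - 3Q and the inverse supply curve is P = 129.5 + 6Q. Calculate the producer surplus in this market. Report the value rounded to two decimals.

118.23

Setting demand equal to supply, 56.5 = 9Q, so Q* = 6.2778 and P* = 167.1667.
Producer surplus is the triangle above supply below P*: (1/2)(6.2778)(167.1667 - 129.5) = (1/2)(6.2778)(37.6667) = 118.2315.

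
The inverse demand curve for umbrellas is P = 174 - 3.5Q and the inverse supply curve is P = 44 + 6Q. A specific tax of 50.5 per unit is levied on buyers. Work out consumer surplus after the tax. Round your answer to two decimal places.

122.55

Pre-tax equilibrium: 174 - 3.5Q = 44 + 6Q gives Q* = 13.6842, P* = 126.1053.
With the tax, buyers' net willingness to pay falls by 50.5: (174 - 50.5) - 3.5Q = 44 + 6Q, so Q_t = 8.3684. Buyers pay P_b = 144.7105; sellers receive P_s = P_b - 50.5 = 94.2105.
CS = (1/2)(Q_t)(174 - P_b) = (1/2)(8.3684)(29.2895) = 122.5533.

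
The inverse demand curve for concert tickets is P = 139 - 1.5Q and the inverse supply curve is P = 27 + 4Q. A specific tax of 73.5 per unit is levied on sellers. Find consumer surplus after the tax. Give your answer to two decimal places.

Pre-tax equilibrium: 139 - 1.5Q = 27 + 4Q gives Q* = 20.3636, P* = 108.4545.
A tax on sellers shifts supply up by 73.5: 139 - 1.5Q = 27 + 4Q + 73.5, so Q_t = 7. Buyers pay P_b = 128.5; sellers receive P_s = P_b - 73.5 = 55.
Consumer surplus is the triangle under demand above P_b: (1/2)(7)(139 - 128.5) = 36.75.

36.75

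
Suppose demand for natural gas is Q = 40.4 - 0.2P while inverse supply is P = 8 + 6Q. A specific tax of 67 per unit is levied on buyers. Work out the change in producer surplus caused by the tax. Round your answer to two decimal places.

Rewriting demand in inverse form: P = 202 - 5Q.
Pre-tax equilibrium: 202 - 5Q = 8 + 6Q gives Q* = 17.6364, P* = 113.8182.
A tax on buyers shifts demand down by 67: (202 - 67) - 5Q = 8 + 6Q, so Q_t = 11.5455. Buyers pay P_b = 144.2727; sellers receive P_s = P_b - 67 = 77.2727.
PS falls from (1/2)(17.6364)(105.8182) = 933.124 to (1/2)(11.5455)(69.2727) = 399.8926, a change of -533.2314.

-533.23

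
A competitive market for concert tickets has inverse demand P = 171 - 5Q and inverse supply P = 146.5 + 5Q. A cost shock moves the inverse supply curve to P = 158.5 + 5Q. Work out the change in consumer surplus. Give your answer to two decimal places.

-11.10

Initial equilibrium: Q_0 = 2.45, P_0 = 158.75; CS_0 = (1/2)(2.45)(12.25) = 15.0062, PS_0 = (1/2)(2.45)(12.25) = 15.0062.
New equilibrium: 171 - 5Q = 158.5 + 5Q gives Q_1 = 1.25, P_1 = 164.75; CS_1 = 3.9062, PS_1 = 3.9062.
Change in consumer surplus = 3.9062 - 15.0062 = -11.1.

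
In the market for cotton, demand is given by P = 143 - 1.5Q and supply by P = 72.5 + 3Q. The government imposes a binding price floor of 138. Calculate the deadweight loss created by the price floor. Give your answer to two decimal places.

342.25

Without the control, 143 - 1.5Q = 72.5 + 3Q so Q* = 15.6667 and P* = 119.5.
At P = 138, buyers demand (143 - 138)/1.5 = 3.3333 while sellers would supply more, so the quantity traded is 3.3333 at price 138.
At Q = 3.3333 the demand price is 138 and the supply price is 82.5. Deadweight loss is the triangle between the curves from 3.3333 to 15.6667: (1/2)(138 - 82.5)(15.6667 - 3.3333) = 342.25.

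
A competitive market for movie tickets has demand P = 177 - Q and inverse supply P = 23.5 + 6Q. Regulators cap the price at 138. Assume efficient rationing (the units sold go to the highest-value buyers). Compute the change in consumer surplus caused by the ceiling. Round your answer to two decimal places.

321.73

Without the control, 177 - Q = 23.5 + 6Q so Q* = 21.9286 and P* = 155.0714.
At the ceiling price 138, quantity supplied is (138 - 23.5)/6 = 19.0833; supply is the short side, so Q = 19.0833 trades at P = 138.
CS goes from (1/2)(21.9286)(21.9286) = 240.4311 to 562.1632 (computed as (177 - 138)(19.0833) - (1/2)(1)(19.0833)^2), a change of 321.7321.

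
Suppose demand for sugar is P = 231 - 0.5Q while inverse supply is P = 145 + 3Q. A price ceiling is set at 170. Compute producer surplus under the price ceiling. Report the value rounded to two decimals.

104.17

Free-market equilibrium: 231 - 0.5Q = 145 + 3Q gives Q* = 24.5714, P* = 218.7143.
At P = 170, sellers supply (170 - 145)/3 = 8.3333 while buyers want more, so the quantity traded is 8.3333 at price 170.
PS is the triangle above supply below 170: (1/2)(8.3333)(170 - 145) = 104.1667.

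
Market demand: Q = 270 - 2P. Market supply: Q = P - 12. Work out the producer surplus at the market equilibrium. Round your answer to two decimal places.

Rewriting demand in inverse form: P = 135 - 0.5Q.
Rewriting supply in inverse form: P = 12 + Q.
Equilibrium: 135 - 0.5Q = 12 + Q, so Q* = 82 and P* = 94.
PS is the area between P* and the supply curve from 0 to Q*: (1/2)(82)(82) = 3362.

3362.00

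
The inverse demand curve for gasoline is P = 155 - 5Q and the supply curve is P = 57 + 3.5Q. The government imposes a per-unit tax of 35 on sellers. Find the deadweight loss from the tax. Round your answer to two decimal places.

Without the tax, 155 - 5Q = 57 + 3.5Q so Q* = 11.5294 and P* = 97.3529.
With the tax, sellers need 35 more per unit: 155 - 5Q = 57 + 3.5Q + 35, so Q_t = 7.4118. Buyers pay P_b = 117.9412; sellers receive P_s = P_b - 35 = 82.9412.
The welfare triangle lost has base Q* - Q_t = 4.1176 and height t = 35, so DWL = (1/2)(4.1176)(35) = 72.0588.

72.06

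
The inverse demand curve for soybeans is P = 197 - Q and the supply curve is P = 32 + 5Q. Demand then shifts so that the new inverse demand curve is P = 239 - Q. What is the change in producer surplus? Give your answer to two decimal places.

Initial equilibrium: Q_0 = 27.5, P_0 = 169.5; CS_0 = (1/2)(27.5)(27.5) = 378.125, PS_0 = (1/2)(27.5)(137.5) = 1890.625.
New equilibrium: 239 - Q = 32 + 5Q gives Q_1 = 34.5, P_1 = 204.5; CS_1 = 595.125, PS_1 = 2975.625.
Change in producer surplus = 2975.625 - 1890.625 = 1085.

1085.00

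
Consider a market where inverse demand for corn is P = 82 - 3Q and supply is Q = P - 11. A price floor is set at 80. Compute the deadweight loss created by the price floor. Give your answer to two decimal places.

583.68

Rewriting supply in inverse form: P = 11 + Q.
Without the control, 82 - 3Q = 11 + Q so Q* = 17.75 and P* = 28.75.
At P = 80, buyers demand (82 - 80)/3 = 0.6667 while sellers would supply more, so the quantity traded is 0.6667 at price 80.
At Q = 0.6667 the demand price is 80 and the supply price is 11.6667. Deadweight loss is the triangle between the curves from 0.6667 to 17.75: (1/2)(80 - 11.6667)(17.75 - 0.6667) = 583.6806.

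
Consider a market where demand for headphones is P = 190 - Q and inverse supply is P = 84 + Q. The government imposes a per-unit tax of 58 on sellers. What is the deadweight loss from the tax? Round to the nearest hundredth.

Without the tax, 190 - Q = 84 + Q so Q* = 53 and P* = 137.
With the tax, sellers need 58 more per unit: 190 - Q = 84 + Q + 58, so Q_t = 24. Buyers pay P_b = 166; sellers receive P_s = P_b - 58 = 108.
Deadweight loss is the triangle between the curves from Q_t to Q*: (1/2)(53 - 24)(58) = 841.

841.00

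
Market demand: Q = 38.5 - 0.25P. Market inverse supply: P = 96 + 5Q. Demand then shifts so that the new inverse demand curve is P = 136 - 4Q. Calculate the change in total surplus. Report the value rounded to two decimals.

-98.00

Rewriting demand in inverse form: P = 154 - 4Q.
Initial equilibrium: Q_0 = 6.4444, P_0 = 128.2222; CS_0 = (1/2)(6.4444)(25.7778) = 83.0617, PS_0 = (1/2)(6.4444)(32.2222) = 103.8272.
New equilibrium: 136 - 4Q = 96 + 5Q gives Q_1 = 4.4444, P_1 = 118.2222; CS_1 = 39.5062, PS_1 = 49.3827.
Change in total surplus = (39.5062 + 49.3827) - (83.0617 + 103.8272) = -98.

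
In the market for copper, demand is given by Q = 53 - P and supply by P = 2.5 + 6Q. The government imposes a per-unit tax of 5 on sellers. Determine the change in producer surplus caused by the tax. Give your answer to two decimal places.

-29.39

Rewriting demand in inverse form: P = 53 - Q.
Pre-tax equilibrium: 53 - Q = 2.5 + 6Q gives Q* = 7.2143, P* = 45.7857.
A tax on sellers shifts supply up by 5: 53 - Q = 2.5 + 6Q + 5, so Q_t = 6.5. Buyers pay P_b = 46.5; sellers receive P_s = P_b - 5 = 41.5.
Producers lose the trapezoid between P_s and P* out to Q_t plus the triangle from Q_t to Q*: change in PS = 126.75 - 156.1378 = -29.3878.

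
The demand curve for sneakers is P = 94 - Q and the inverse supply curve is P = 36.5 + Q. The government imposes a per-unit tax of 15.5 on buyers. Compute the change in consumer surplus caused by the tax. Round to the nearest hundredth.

Without the tax, 94 - Q = 36.5 + Q so Q* = 28.75 and P* = 65.25.
With the tax, buyers' net willingness to pay falls by 15.5: (94 - 15.5) - Q = 36.5 + Q, so Q_t = 21. Buyers pay P_b = 73; sellers receive P_s = P_b - 15.5 = 57.5.
Consumers lose the trapezoid between P* and P_b out to Q_t plus the triangle from Q_t to Q*: change in CS = 220.5 - 413.2812 = -192.7812.

-192.78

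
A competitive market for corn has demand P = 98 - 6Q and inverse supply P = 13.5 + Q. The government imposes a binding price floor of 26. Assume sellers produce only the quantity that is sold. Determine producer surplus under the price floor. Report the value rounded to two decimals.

Free-market equilibrium: 98 - 6Q = 13.5 + Q gives Q* = 12.0714, P* = 25.5714.
At P = 26, buyers demand (98 - 26)/6 = 12 while sellers would supply more, so the quantity traded is 12 at price 26.
The supply price at Q = 12 is 25.5. PS is the trapezoid between 26 and supply over [0, 12]: (1/2)[(26 - 13.5) + (26 - 25.5)](12) = 78.

78.00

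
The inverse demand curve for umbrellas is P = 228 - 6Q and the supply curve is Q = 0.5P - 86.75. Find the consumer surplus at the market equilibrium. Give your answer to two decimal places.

139.23

Rewriting supply in inverse form: P = 173.5 + 2Q.
Set 228 - 6Q = 173.5 + 2Q, which gives 54.5 = 8Q, so Q* = 6.8125 and P* = 228 - 6(6.8125) = 187.125.
Consumer surplus is the triangle under demand above P*: (1/2)(6.8125)(228 - 187.125) = (1/2)(6.8125)(40.875) = 139.2305.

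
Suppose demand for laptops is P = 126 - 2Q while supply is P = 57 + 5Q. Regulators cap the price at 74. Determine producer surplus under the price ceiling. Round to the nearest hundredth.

Free-market equilibrium: 126 - 2Q = 57 + 5Q gives Q* = 9.8571, P* = 106.2857.
At P = 74, sellers supply (74 - 57)/5 = 3.4 while buyers want more, so the quantity traded is 3.4 at price 74.
PS is the triangle above supply below 74: (1/2)(3.4)(74 - 57) = 28.9.

28.90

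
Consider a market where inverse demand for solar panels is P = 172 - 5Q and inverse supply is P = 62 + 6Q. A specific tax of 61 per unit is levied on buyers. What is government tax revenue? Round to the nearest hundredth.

271.73

Pre-tax equilibrium: 172 - 5Q = 62 + 6Q gives Q* = 10, P* = 122.
With the tax, buyers' net willingness to pay falls by 61: (172 - 61) - 5Q = 62 + 6Q, so Q_t = 4.4545. Buyers pay P_b = 149.7273; sellers receive P_s = P_b - 61 = 88.7273.
Revenue is the tax times quantity traded: 61 x 4.4545 = 271.7273.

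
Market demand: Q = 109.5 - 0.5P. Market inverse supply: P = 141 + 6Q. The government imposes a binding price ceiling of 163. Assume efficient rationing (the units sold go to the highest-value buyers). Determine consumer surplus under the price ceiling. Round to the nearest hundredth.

Rewriting demand in inverse form: P = 219 - 2Q.
Free-market equilibrium: 219 - 2Q = 141 + 6Q gives Q* = 9.75, P* = 199.5.
At P = 163, sellers supply (163 - 141)/6 = 3.6667 while buyers want more, so the quantity traded is 3.6667 at price 163.
The demand price at Q = 3.6667 is 211.6667. CS is the trapezoid between demand and 163 over [0, 3.6667]: (1/2)[(219 - 163) + (211.6667 - 163)](3.6667) = 191.8889.

191.89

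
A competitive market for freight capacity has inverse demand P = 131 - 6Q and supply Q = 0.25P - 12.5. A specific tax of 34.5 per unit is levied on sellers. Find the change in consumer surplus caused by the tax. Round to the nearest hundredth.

-131.96

Rewriting supply in inverse form: P = 50 + 4Q.
Without the tax, 131 - 6Q = 50 + 4Q so Q* = 8.1 and P* = 82.4.
A tax on sellers shifts supply up by 34.5: 131 - 6Q = 50 + 4Q + 34.5, so Q_t = 4.65. Buyers pay P_b = 103.1; sellers receive P_s = P_b - 34.5 = 68.6.
Consumers lose the trapezoid between P* and P_b out to Q_t plus the triangle from Q_t to Q*: change in CS = 64.8675 - 196.83 = -131.9625.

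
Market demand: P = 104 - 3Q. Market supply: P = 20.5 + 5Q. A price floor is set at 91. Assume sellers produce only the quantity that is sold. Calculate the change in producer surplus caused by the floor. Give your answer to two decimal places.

Free-market equilibrium: 104 - 3Q = 20.5 + 5Q gives Q* = 10.4375, P* = 72.6875.
At the floor price 91, quantity demanded is (104 - 91)/3 = 4.3333; demand is the short side, so Q = 4.3333 trades at P = 91.
PS goes from (1/2)(10.4375)(52.1875) = 272.3535 to 258.5556 (computed as (91 - 20.5)(4.3333) - (1/2)(5)(4.3333)^2), a change of -13.798.

-13.80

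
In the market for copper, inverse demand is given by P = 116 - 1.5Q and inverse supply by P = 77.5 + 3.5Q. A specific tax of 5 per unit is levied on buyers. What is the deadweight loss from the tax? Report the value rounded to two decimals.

Pre-tax equilibrium: 116 - 1.5Q = 77.5 + 3.5Q gives Q* = 7.7, P* = 104.45.
A tax on buyers shifts demand down by 5: (116 - 5) - 1.5Q = 77.5 + 3.5Q, so Q_t = 6.7. Buyers pay P_b = 105.95; sellers receive P_s = P_b - 5 = 100.95.
Deadweight loss is the triangle between the curves from Q_t to Q*: (1/2)(7.7 - 6.7)(5) = 2.5.

2.50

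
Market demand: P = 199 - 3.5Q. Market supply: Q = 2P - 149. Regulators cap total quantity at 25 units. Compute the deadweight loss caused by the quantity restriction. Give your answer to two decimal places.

75.03

Rewriting supply in inverse form: P = 74.5 + 0.5Q.
Unrestricted equilibrium: Q* = (199 - 74.5)/(3.5 + 0.5) = 31.125.
At Q = 25 the demand price is 199 - 3.5(25) = 111.5 and the supply price is 74.5 + 0.5(25) = 87.
Deadweight loss is the triangle between the curves from 25 to 31.125: (1/2)(111.5 - 87)(31.125 - 25) = 75.0312.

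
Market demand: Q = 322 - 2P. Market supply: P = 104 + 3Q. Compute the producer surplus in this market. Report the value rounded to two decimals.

397.84

Rewriting demand in inverse form: P = 161 - 0.5Q.
Setting demand equal to supply, 57 = 3.5Q, so Q* = 16.2857 and P* = 152.8571.
Producer surplus is the triangle above supply below P*: (1/2)(16.2857)(152.8571 - 104) = (1/2)(16.2857)(48.8571) = 397.8367.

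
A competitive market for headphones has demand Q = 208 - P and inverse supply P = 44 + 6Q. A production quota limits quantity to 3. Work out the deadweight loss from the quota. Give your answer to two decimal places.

Rewriting demand in inverse form: P = 208 - Q.
Without the quota, 208 - Q = 44 + 6Q gives Q* = 23.4286.
At Q = 3 the demand price is 208 - (3) = 205 and the supply price is 44 + 6(3) = 62.
Deadweight loss is the triangle between the curves from 3 to 23.4286: (1/2)(205 - 62)(23.4286 - 3) = 1460.6429.

1460.64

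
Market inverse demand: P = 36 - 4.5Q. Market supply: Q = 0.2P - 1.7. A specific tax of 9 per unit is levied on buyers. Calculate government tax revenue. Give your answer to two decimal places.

Rewriting supply in inverse form: P = 8.5 + 5Q.
Without the tax, 36 - 4.5Q = 8.5 + 5Q so Q* = 2.8947 and P* = 22.9737.
A tax on buyers shifts demand down by 9: (36 - 9) - 4.5Q = 8.5 + 5Q, so Q_t = 1.9474. Buyers pay P_b = 27.2368; sellers receive P_s = P_b - 9 = 18.2368.
Tax revenue = t x Q_t = 9 x 1.9474 = 17.5263.

17.53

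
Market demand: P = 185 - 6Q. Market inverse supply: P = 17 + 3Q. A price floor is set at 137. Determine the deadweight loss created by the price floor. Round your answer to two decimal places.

512.00

Free-market equilibrium: 185 - 6Q = 17 + 3Q gives Q* = 18.6667, P* = 73.
At P = 137, buyers demand (185 - 137)/6 = 8 while sellers would supply more, so the quantity traded is 8 at price 137.
The lost-trades triangle has base Q* - 8 = 10.6667 and height equal to the gap between the curves at Q = 8, which is 137 - 41 = 96. DWL = (1/2)(10.6667)(96) = 512.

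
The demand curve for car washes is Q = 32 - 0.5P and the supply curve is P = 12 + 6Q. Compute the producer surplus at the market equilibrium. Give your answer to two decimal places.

126.75

Rewriting demand in inverse form: P = 64 - 2Q.
Setting demand equal to supply, 52 = 8Q, so Q* = 6.5 and P* = 51.
PS is the area between P* and the supply curve from 0 to Q*: (1/2)(6.5)(39) = 126.75.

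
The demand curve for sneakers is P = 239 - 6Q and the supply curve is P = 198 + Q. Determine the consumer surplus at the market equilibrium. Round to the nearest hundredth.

102.92

Set 239 - 6Q = 198 + Q, which gives 41 = 7Q, so Q* = 5.8571 and P* = 239 - 6(5.8571) = 203.8571.
The demand choke price is 239, so CS = (1/2)(Q*)(239 - P*) = (1/2)(5.8571)(35.1429) = 102.9184.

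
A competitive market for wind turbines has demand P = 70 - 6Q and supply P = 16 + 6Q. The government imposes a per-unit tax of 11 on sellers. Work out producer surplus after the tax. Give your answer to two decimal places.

38.52

Pre-tax equilibrium: 70 - 6Q = 16 + 6Q gives Q* = 4.5, P* = 43.
With the tax, sellers need 11 more per unit: 70 - 6Q = 16 + 6Q + 11, so Q_t = 3.5833. Buyers pay P_b = 48.5; sellers receive P_s = P_b - 11 = 37.5.
PS = (1/2)(Q_t)(P_s - 16) = (1/2)(3.5833)(21.5) = 38.5208.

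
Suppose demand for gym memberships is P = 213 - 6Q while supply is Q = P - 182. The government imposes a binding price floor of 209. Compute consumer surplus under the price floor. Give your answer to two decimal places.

Rewriting supply in inverse form: P = 182 + Q.
Free-market equilibrium: 213 - 6Q = 182 + Q gives Q* = 4.4286, P* = 186.4286.
At P = 209, buyers demand (213 - 209)/6 = 0.6667 while sellers would supply more, so the quantity traded is 0.6667 at price 209.
CS is the triangle under demand above 209: (1/2)(0.6667)(213 - 209) = 1.3333.

1.33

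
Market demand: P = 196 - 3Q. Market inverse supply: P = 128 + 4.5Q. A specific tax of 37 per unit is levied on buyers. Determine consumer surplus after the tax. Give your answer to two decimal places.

Pre-tax equilibrium: 196 - 3Q = 128 + 4.5Q gives Q* = 9.0667, P* = 168.8.
A tax on buyers shifts demand down by 37: (196 - 37) - 3Q = 128 + 4.5Q, so Q_t = 4.1333. Buyers pay P_b = 183.6; sellers receive P_s = P_b - 37 = 146.6.
CS = (1/2)(Q_t)(196 - P_b) = (1/2)(4.1333)(12.4) = 25.6267.

25.63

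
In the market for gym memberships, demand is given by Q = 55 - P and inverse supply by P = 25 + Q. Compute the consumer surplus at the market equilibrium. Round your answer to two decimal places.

112.50

Rewriting demand in inverse form: P = 55 - Q.
Equilibrium: 55 - Q = 25 + Q, so Q* = 15 and P* = 40.
Consumer surplus is the triangle under demand above P*: (1/2)(15)(55 - 40) = (1/2)(15)(15) = 112.5.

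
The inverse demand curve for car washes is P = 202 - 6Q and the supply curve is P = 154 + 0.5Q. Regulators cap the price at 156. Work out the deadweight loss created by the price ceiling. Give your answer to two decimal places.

Without the control, 202 - 6Q = 154 + 0.5Q so Q* = 7.3846 and P* = 157.6923.
At P = 156, sellers supply (156 - 154)/0.5 = 4 while buyers want more, so the quantity traded is 4 at price 156.
At Q = 4 the demand price is 178 and the supply price is 156. Deadweight loss is the triangle between the curves from 4 to 7.3846: (1/2)(178 - 156)(7.3846 - 4) = 37.2308.

37.23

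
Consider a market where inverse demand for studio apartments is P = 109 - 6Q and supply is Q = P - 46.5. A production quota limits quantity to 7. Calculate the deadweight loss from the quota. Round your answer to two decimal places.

Rewriting supply in inverse form: P = 46.5 + Q.
Without the quota, 109 - 6Q = 46.5 + Q gives Q* = 8.9286.
At Q = 7 the demand price is 109 - 6(7) = 67 and the supply price is 46.5 + (7) = 53.5.
DWL = (1/2)(gap between curves at 7) x (Q* - 7) = (1/2)(13.5)(1.9286) = 13.0179.

13.02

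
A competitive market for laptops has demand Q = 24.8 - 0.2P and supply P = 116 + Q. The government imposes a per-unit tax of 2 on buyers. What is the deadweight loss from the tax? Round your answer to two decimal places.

0.33

Rewriting demand in inverse form: P = 124 - 5Q.
Pre-tax equilibrium: 124 - 5Q = 116 + Q gives Q* = 1.3333, P* = 117.3333.
A tax on buyers shifts demand down by 2: (124 - 2) - 5Q = 116 + Q, so Q_t = 1. Buyers pay P_b = 119; sellers receive P_s = P_b - 2 = 117.
The welfare triangle lost has base Q* - Q_t = 0.3333 and height t = 2, so DWL = (1/2)(0.3333)(2) = 0.3333.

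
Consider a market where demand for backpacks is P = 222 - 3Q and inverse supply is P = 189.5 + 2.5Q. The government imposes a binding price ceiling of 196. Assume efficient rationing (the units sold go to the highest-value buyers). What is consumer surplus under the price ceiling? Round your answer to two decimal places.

57.46

Without the control, 222 - 3Q = 189.5 + 2.5Q so Q* = 5.9091 and P* = 204.2727.
At the ceiling price 196, quantity supplied is (196 - 189.5)/2.5 = 2.6; supply is the short side, so Q = 2.6 trades at P = 196.
The demand price at Q = 2.6 is 214.2. CS is the trapezoid between demand and 196 over [0, 2.6]: (1/2)[(222 - 196) + (214.2 - 196)](2.6) = 57.46.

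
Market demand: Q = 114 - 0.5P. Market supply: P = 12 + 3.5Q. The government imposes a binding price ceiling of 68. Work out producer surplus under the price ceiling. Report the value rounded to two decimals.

448.00

Rewriting demand in inverse form: P = 228 - 2Q.
Without the control, 228 - 2Q = 12 + 3.5Q so Q* = 39.2727 and P* = 149.4545.
At the ceiling price 68, quantity supplied is (68 - 12)/3.5 = 16; supply is the short side, so Q = 16 trades at P = 68.
PS is the triangle above supply below 68: (1/2)(16)(68 - 12) = 448.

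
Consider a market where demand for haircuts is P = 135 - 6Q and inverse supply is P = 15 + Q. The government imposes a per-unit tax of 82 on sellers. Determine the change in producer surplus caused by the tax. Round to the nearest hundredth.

Pre-tax equilibrium: 135 - 6Q = 15 + Q gives Q* = 17.1429, P* = 32.1429.
A tax on sellers shifts supply up by 82: 135 - 6Q = 15 + Q + 82, so Q_t = 5.4286. Buyers pay P_b = 102.4286; sellers receive P_s = P_b - 82 = 20.4286.
PS falls from (1/2)(17.1429)(17.1429) = 146.9388 to (1/2)(5.4286)(5.4286) = 14.7347, a change of -132.2041.

-132.20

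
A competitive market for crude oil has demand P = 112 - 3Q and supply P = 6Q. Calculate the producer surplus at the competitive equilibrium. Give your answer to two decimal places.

Setting demand equal to supply, 112 = 9Q, so Q* = 12.4444 and P* = 74.6667.
The supply curve's price intercept is 0, so PS = (1/2)(Q*)(P* - 0) = (1/2)(12.4444)(74.6667) = 464.5926.

464.59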